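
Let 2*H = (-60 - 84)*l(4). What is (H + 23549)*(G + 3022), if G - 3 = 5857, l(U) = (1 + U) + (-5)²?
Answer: 189977098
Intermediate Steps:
l(U) = 26 + U (l(U) = (1 + U) + 25 = 26 + U)
G = 5860 (G = 3 + 5857 = 5860)
H = -2160 (H = ((-60 - 84)*(26 + 4))/2 = (-144*30)/2 = (½)*(-4320) = -2160)
(H + 23549)*(G + 3022) = (-2160 + 23549)*(5860 + 3022) = 21389*8882 = 189977098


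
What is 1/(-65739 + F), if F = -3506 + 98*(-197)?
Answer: -1/88551 ≈ -1.1293e-5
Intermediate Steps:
F = -22812 (F = -3506 - 19306 = -22812)
1/(-65739 + F) = 1/(-65739 - 22812) = 1/(-88551) = -1/88551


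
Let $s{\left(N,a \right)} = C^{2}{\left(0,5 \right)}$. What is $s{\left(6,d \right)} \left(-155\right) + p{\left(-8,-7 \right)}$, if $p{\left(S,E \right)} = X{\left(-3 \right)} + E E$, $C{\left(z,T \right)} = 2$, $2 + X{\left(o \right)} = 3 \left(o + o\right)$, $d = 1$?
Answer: $-591$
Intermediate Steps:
$X{\left(o \right)} = -2 + 6 o$ ($X{\left(o \right)} = -2 + 3 \left(o + o\right) = -2 + 3 \cdot 2 o = -2 + 6 o$)
$s{\left(N,a \right)} = 4$ ($s{\left(N,a \right)} = 2^{2} = 4$)
$p{\left(S,E \right)} = -20 + E^{2}$ ($p{\left(S,E \right)} = \left(-2 + 6 \left(-3\right)\right) + E E = \left(-2 - 18\right) + E^{2} = -20 + E^{2}$)
$s{\left(6,d \right)} \left(-155\right) + p{\left(-8,-7 \right)} = 4 \left(-155\right) - \left(20 - \left(-7\right)^{2}\right) = -620 + \left(-20 + 49\right) = -620 + 29 = -591$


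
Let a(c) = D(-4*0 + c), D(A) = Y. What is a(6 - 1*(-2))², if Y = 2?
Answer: 4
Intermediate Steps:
D(A) = 2
a(c) = 2
a(6 - 1*(-2))² = 2² = 4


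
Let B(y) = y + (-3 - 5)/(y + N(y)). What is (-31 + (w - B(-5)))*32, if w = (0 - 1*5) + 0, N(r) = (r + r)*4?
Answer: -44896/45 ≈ -997.69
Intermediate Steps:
N(r) = 8*r (N(r) = (2*r)*4 = 8*r)
w = -5 (w = (0 - 5) + 0 = -5 + 0 = -5)
B(y) = y - 8/(9*y) (B(y) = y + (-3 - 5)/(y + 8*y) = y - 8*1/(9*y) = y - 8/(9*y))
(-31 + (w - B(-5)))*32 = (-31 + (-5 - (-5 - 8/9/(-5))))*32 = (-31 + (-5 - (-5 - 8/9*(-⅕))))*32 = (-31 + (-5 - (-5 + 8/45)))*32 = (-31 + (-5 - 1*(-217/45)))*32 = (-31 + (-5 + 217/45))*32 = (-31 - 8/45)*32 = -1403/45*32 = -44896/45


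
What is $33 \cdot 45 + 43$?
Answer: $1528$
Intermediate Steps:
$33 \cdot 45 + 43 = 1485 + 43 = 1528$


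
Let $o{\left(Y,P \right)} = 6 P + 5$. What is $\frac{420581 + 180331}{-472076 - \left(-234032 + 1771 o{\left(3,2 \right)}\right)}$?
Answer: $- \frac{46224}{20627} \approx -2.2409$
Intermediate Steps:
$o{\left(Y,P \right)} = 5 + 6 P$
$\frac{420581 + 180331}{-472076 - \left(-234032 + 1771 o{\left(3,2 \right)}\right)} = \frac{420581 + 180331}{-472076 + \left(\left(99971 + 134061\right) - 1771 \left(5 + 6 \cdot 2\right)\right)} = \frac{600912}{-472076 + \left(234032 - 1771 \left(5 + 12\right)\right)} = \frac{600912}{-472076 + \left(234032 - 30107\right)} = \frac{600912}{-472076 + 203925} = \frac{600912}{-268151} = 600912 \left(- \frac{1}{268151}\right) = - \frac{46224}{20627}$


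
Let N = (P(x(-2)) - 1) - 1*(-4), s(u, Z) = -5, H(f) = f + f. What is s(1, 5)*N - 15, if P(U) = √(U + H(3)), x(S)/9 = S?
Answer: -30 - 10*I*√3 ≈ -30.0 - 17.32*I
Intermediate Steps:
H(f) = 2*f
x(S) = 9*S
P(U) = √(6 + U) (P(U) = √(U + 2*3) = √(U + 6) = √(6 + U))
N = 3 + 2*I*√3 (N = (√(6 + 9*(-2)) - 1) - 1*(-4) = (√(6 - 18) - 1) + 4 = (√(-12) - 1) + 4 = (2*I*√3 - 1) + 4 = (-1 + 2*I*√3) + 4 = 3 + 2*I*√3 ≈ 3.0 + 3.4641*I)
s(1, 5)*N - 15 = -5*(3 + 2*I*√3) - 15 = (-15 - 10*I*√3) - 15 = -30 - 10*I*√3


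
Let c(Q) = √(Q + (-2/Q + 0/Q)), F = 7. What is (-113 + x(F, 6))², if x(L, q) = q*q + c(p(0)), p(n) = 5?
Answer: (385 - √115)²/25 ≈ 5603.3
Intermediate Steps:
c(Q) = √(Q - 2/Q) (c(Q) = √(Q + (-2/Q + 0)) = √(Q - 2/Q))
x(L, q) = q² + √115/5 (x(L, q) = q*q + √(5 - 2/5) = q² + √(5 - 2*⅕) = q² + √(5 - ⅖) = q² + √(23/5) = q² + √115/5)
(-113 + x(F, 6))² = (-113 + (6² + √115/5))² = (-113 + (36 + √115/5))² = (-77 + √115/5)²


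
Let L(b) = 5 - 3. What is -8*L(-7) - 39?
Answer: -55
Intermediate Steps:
L(b) = 2
-8*L(-7) - 39 = -8*2 - 39 = -16 - 39 = -55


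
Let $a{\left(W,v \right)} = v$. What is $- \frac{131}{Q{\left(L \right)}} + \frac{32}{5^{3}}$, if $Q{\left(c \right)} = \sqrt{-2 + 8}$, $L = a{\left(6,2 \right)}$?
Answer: $\frac{32}{125} - \frac{131 \sqrt{6}}{6} \approx -53.225$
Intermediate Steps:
$L = 2$
$Q{\left(c \right)} = \sqrt{6}$
$- \frac{131}{Q{\left(L \right)}} + \frac{32}{5^{3}} = - \frac{131}{\sqrt{6}} + \frac{32}{5^{3}} = - 131 \frac{\sqrt{6}}{6} + \frac{32}{125} = - \frac{131 \sqrt{6}}{6} + 32 \cdot \frac{1}{125} = - \frac{131 \sqrt{6}}{6} + \frac{32}{125} = \frac{32}{125} - \frac{131 \sqrt{6}}{6}$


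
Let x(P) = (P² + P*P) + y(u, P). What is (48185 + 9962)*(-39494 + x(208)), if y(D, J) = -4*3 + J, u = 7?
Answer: 2746282810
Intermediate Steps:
y(D, J) = -12 + J
x(P) = -12 + P + 2*P² (x(P) = (P² + P*P) + (-12 + P) = (P² + P²) + (-12 + P) = 2*P² + (-12 + P) = -12 + P + 2*P²)
(48185 + 9962)*(-39494 + x(208)) = (48185 + 9962)*(-39494 + (-12 + 208 + 2*208²)) = 58147*(-39494 + (-12 + 208 + 2*43264)) = 58147*(-39494 + (-12 + 208 + 86528)) = 58147*(-39494 + 86724) = 58147*47230 = 2746282810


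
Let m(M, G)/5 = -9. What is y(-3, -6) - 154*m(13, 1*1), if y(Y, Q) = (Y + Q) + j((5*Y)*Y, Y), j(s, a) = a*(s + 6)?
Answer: 6768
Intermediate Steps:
m(M, G) = -45 (m(M, G) = 5*(-9) = -45)
j(s, a) = a*(6 + s)
y(Y, Q) = Q + Y + Y*(6 + 5*Y²) (y(Y, Q) = (Y + Q) + Y*(6 + (5*Y)*Y) = (Q + Y) + Y*(6 + 5*Y²) = Q + Y + Y*(6 + 5*Y²))
y(-3, -6) - 154*m(13, 1*1) = (-6 + 5*(-3)³ + 7*(-3)) - 154*(-45) = (-6 + 5*(-27) - 21) + 6930 = (-6 - 135 - 21) + 6930 = -162 + 6930 = 6768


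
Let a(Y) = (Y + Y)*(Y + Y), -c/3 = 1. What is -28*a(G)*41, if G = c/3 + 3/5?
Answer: -18368/25 ≈ -734.72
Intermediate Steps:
c = -3 (c = -3*1 = -3)
G = -⅖ (G = -3/3 + 3/5 = -3*⅓ + 3*(⅕) = -1 + ⅗ = -⅖ ≈ -0.40000)
a(Y) = 4*Y² (a(Y) = (2*Y)*(2*Y) = 4*Y²)
-28*a(G)*41 = -112*(-⅖)²*41 = -112*4/25*41 = -28*16/25*41 = -448/25*41 = -18368/25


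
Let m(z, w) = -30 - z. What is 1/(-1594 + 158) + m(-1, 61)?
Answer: -41645/1436 ≈ -29.001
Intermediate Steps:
1/(-1594 + 158) + m(-1, 61) = 1/(-1594 + 158) + (-30 - 1*(-1)) = 1/(-1436) + (-30 + 1) = -1/1436 - 29 = -41645/1436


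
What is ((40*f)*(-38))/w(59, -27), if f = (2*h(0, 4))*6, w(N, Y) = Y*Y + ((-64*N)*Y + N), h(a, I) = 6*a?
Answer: 0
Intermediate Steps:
w(N, Y) = N + Y² - 64*N*Y (w(N, Y) = Y² + (-64*N*Y + N) = Y² + (N - 64*N*Y) = N + Y² - 64*N*Y)
f = 0 (f = (2*(6*0))*6 = (2*0)*6 = 0*6 = 0)
((40*f)*(-38))/w(59, -27) = ((40*0)*(-38))/(59 + (-27)² - 64*59*(-27)) = (0*(-38))/(59 + 729 + 101952) = 0/102740 = 0*(1/102740) = 0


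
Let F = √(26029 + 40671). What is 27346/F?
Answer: 13673*√667/3335 ≈ 105.88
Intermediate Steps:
F = 10*√667 (F = √66700 = 10*√667 ≈ 258.26)
27346/F = 27346/((10*√667)) = 27346*(√667/6670) = 13673*√667/3335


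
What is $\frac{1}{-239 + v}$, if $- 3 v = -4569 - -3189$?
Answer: $\frac{1}{221} \approx 0.0045249$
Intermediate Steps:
$v = 460$ ($v = - \frac{-4569 - -3189}{3} = - \frac{-4569 + 3189}{3} = \left(- \frac{1}{3}\right) \left(-1380\right) = 460$)
$\frac{1}{-239 + v} = \frac{1}{-239 + 460} = \frac{1}{221}$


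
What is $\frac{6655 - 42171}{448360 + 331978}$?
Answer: $- \frac{1366}{30013} \approx -0.045514$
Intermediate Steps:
$\frac{6655 - 42171}{448360 + 331978} = - \frac{35516}{780338} = \left(-35516\right) \frac{1}{780338} = - \frac{1366}{30013}$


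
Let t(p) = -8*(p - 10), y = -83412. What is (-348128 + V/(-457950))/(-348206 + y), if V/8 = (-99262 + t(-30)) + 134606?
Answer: 13285458576/16471621925 ≈ 0.80657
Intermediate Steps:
t(p) = 80 - 8*p (t(p) = -8*(-10 + p) = 80 - 8*p)
V = 285312 (V = 8*((-99262 + (80 - 8*(-30))) + 134606) = 8*((-99262 + (80 + 240)) + 134606) = 8*((-99262 + 320) + 134606) = 8*(-98942 + 134606) = 8*35664 = 285312)
(-348128 + V/(-457950))/(-348206 + y) = (-348128 + 285312/(-457950))/(-348206 - 83412) = (-348128 + 285312*(-1/457950))/(-431618) = (-348128 - 47552/76325)*(-1/431618) = -26570917152/76325*(-1/431618) = 13285458576/16471621925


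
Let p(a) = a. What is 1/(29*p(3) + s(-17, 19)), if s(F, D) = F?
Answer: 1/70 ≈ 0.014286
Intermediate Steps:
1/(29*p(3) + s(-17, 19)) = 1/(29*3 - 17) = 1/(87 - 17) = 1/70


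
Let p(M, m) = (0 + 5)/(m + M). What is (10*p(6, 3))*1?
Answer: 50/9 ≈ 5.5556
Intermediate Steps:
p(M, m) = 5/(M + m)
(10*p(6, 3))*1 = (10*(5/(6 + 3)))*1 = (10*(5/9))*1 = (50/9)*1 = 50/9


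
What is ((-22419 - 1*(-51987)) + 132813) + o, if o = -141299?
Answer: 21082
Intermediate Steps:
((-22419 - 1*(-51987)) + 132813) + o = ((-22419 - 1*(-51987)) + 132813) - 141299 = ((-22419 + 51987) + 132813) - 141299 = (29568 + 132813) - 141299 = 162381 - 141299 = 21082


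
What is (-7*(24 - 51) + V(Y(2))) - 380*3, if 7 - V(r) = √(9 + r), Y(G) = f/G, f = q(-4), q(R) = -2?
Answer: -944 - 2*√2 ≈ -946.83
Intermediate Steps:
f = -2
Y(G) = -2/G
V(r) = 7 - √(9 + r)
(-7*(24 - 51) + V(Y(2))) - 380*3 = (-7*(24 - 51) + (7 - √(9 - 2/2))) - 380*3 = (-7*(-27) + (7 - √(9 - 2*½))) - 1140 = (189 + (7 - √(9 - 1))) - 1140 = (189 + (7 - √8)) - 1140 = (189 + (7 - 2*√2)) - 1140 = (196 - 2*√2) - 1140 = -944 - 2*√2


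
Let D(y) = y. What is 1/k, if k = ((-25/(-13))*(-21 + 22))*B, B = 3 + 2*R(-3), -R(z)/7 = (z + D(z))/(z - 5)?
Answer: -26/375 ≈ -0.069333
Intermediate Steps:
R(z) = -14*z/(-5 + z) (R(z) = -7*(z + z)/(z - 5) = -7*2*z/(-5 + z) = -14*z/(-5 + z))
B = -15/2 (B = 3 + 2*(-14*(-3)/(-5 - 3)) = 3 + 2*(-14*(-3)/(-8)) = 3 + 2*(-14*(-3)*(-⅛)) = 3 + 2*(-21/4) = 3 - 21/2 = -15/2 ≈ -7.5000)
k = -375/26 (k = ((-25/(-13))*(-21 + 22))*(-15/2) = (-25*(-1/13)*1)*(-15/2) = ((25/13)*1)*(-15/2) = (25/13)*(-15/2) = -375/26 ≈ -14.423)
1/k = 1/(-375/26) = -26/375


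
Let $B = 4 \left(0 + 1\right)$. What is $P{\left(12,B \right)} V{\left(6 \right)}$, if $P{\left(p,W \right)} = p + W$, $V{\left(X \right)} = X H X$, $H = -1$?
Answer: $-576$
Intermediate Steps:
$B = 4$ ($B = 4 \cdot 1 = 4$)
$V{\left(X \right)} = - X^{2}$ ($V{\left(X \right)} = X \left(-1\right) X = - X X = - X^{2}$)
$P{\left(p,W \right)} = W + p$
$P{\left(12,B \right)} V{\left(6 \right)} = \left(4 + 12\right) \left(- 6^{2}\right) = 16 \left(\left(-1\right) 36\right) = 16 \left(-36\right) = -576$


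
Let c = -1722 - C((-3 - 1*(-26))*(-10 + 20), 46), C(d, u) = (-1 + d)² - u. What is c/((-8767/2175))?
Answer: 117704475/8767 ≈ 13426.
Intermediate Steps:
c = -54117 (c = -1722 - ((-1 + (-3 - 1*(-26))*(-10 + 20))² - 1*46) = -1722 - ((-1 + (-3 + 26)*10)² - 46) = -1722 - ((-1 + 23*10)² - 46) = -1722 - ((-1 + 230)² - 46) = -1722 - (229² - 46) = -1722 - (52441 - 46) = -1722 - 1*52395 = -1722 - 52395 = -54117)
c/((-8767/2175)) = -54117/((-8767/2175)) = -54117/((-8767*1/2175)) = -54117/(-8767/2175) = -54117*(-2175/8767) = 117704475/8767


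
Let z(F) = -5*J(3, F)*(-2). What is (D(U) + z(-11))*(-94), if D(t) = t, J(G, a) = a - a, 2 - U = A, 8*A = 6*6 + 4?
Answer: 282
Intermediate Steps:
A = 5 (A = (6*6 + 4)/8 = (36 + 4)/8 = (⅛)*40 = 5)
U = -3 (U = 2 - 1*5 = 2 - 5 = -3)
J(G, a) = 0
z(F) = 0 (z(F) = -5*0*(-2) = 0*(-2) = 0)
(D(U) + z(-11))*(-94) = (-3 + 0)*(-94) = -3*(-94) = 282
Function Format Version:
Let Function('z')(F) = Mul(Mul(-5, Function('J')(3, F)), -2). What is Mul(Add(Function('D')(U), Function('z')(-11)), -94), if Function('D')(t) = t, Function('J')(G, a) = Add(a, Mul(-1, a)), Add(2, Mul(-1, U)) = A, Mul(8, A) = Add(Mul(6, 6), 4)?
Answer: 282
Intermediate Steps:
A = 5 (A = Mul(Rational(1, 8), Add(Mul(6, 6), 4)) = Mul(Rational(1, 8), Add(36, 4)) = Mul(Rational(1, 8), 40) = 5)
U = -3 (U = Add(2, Mul(-1, 5)) = Add(2, -5) = -3)
Function('J')(G, a) = 0
Function('z')(F) = 0 (Function('z')(F) = Mul(Mul(-5, 0), -2) = Mul(0, -2) = 0)
Mul(Add(Function('D')(U), Function('z')(-11)), -94) = Mul(Add(-3, 0), -94) = Mul(-3, -94) = 282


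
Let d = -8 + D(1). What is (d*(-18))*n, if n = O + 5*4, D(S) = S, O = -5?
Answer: 1890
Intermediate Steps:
d = -7 (d = -8 + 1 = -7)
n = 15 (n = -5 + 5*4 = -5 + 20 = 15)
(d*(-18))*n = -7*(-18)*15 = 126*15 = 1890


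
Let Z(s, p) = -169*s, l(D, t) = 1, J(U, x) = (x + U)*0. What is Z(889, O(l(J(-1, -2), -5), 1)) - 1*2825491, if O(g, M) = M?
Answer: -2975732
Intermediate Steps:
J(U, x) = 0 (J(U, x) = (U + x)*0 = 0)
Z(889, O(l(J(-1, -2), -5), 1)) - 1*2825491 = -169*889 - 1*2825491 = -150241 - 2825491 = -2975732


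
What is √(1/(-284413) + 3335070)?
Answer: √269776328840150417/284413 ≈ 1826.2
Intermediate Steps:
√(1/(-284413) + 3335070) = √(-1/284413 + 3335070) = √(948537263909/284413) = √269776328840150417/284413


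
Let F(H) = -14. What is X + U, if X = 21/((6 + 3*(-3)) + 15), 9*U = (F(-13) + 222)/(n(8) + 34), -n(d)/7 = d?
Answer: 277/396 ≈ 0.69950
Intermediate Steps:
n(d) = -7*d
U = -104/99 (U = ((-14 + 222)/(-7*8 + 34))/9 = (208/(-56 + 34))/9 = (208/(-22))/9 = (208*(-1/22))/9 = (⅑)*(-104/11) = -104/99 ≈ -1.0505)
X = 7/4 (X = 21/((6 - 9) + 15) = 21/(-3 + 15) = 21/12 = 21*(1/12) = 7/4 ≈ 1.7500)
X + U = 7/4 - 104/99 = 277/396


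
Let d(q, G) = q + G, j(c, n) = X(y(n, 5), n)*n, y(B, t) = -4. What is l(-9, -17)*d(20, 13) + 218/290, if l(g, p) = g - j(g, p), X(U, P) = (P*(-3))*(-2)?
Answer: -8340146/145 ≈ -57518.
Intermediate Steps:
X(U, P) = 6*P (X(U, P) = -3*P*(-2) = 6*P)
j(c, n) = 6*n² (j(c, n) = (6*n)*n = 6*n²)
d(q, G) = G + q
l(g, p) = g - 6*p²
l(-9, -17)*d(20, 13) + 218/290 = (-9 - 6*(-17)²)*(13 + 20) + 218/290 = (-9 - 6*289)*33 + 218*(1/290) = (-9 - 1734)*33 + 109/145 = -1743*33 + 109/145 = -57519 + 109/145 = -8340146/145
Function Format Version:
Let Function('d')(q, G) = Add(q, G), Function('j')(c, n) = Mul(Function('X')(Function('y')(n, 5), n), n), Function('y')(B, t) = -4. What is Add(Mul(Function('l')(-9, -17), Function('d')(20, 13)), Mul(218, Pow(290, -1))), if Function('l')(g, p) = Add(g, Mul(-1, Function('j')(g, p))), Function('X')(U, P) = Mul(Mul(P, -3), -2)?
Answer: Rational(-8340146, 145) ≈ -57518.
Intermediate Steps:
Function('X')(U, P) = Mul(6, P) (Function('X')(U, P) = Mul(Mul(-3, P), -2) = Mul(6, P))
Function('j')(c, n) = Mul(6, Pow(n, 2)) (Function('j')(c, n) = Mul(Mul(6, n), n) = Mul(6, Pow(n, 2)))
Function('d')(q, G) = Add(G, q)
Function('l')(g, p) = Add(g, Mul(-6, Pow(p, 2))) (Function('l')(g, p) = Add(g, Mul(-1, Mul(6, Pow(p, 2)))) = Add(g, Mul(-6, Pow(p, 2))))
Add(Mul(Function('l')(-9, -17), Function('d')(20, 13)), Mul(218, Pow(290, -1))) = Add(Mul(Add(-9, Mul(-6, Pow(-17, 2))), Add(13, 20)), Mul(218, Pow(290, -1))) = Add(Mul(Add(-9, Mul(-6, 289)), 33), Mul(218, Rational(1, 290))) = Add(Mul(Add(-9, -1734), 33), Rational(109, 145)) = Add(Mul(-1743, 33), Rational(109, 145)) = Add(-57519, Rational(109, 145)) = Rational(-8340146, 145)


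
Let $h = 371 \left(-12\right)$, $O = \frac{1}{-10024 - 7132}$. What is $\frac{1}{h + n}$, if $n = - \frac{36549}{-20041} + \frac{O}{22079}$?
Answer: $- \frac{7591276760284}{33782519838899533} \approx -0.00022471$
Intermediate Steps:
$O = - \frac{1}{17156}$ ($O = \frac{1}{-17156} = - \frac{1}{17156} \approx -5.8289 \cdot 10^{-5}$)
$h = -4452$
$n = \frac{13844297884835}{7591276760284}$ ($n = - \frac{36549}{-20041} - \frac{1}{17156 \cdot 22079} = \left(-36549\right) \left(- \frac{1}{20041}\right) - \frac{1}{378787324} = \frac{36549}{20041} - \frac{1}{378787324} = \frac{13844297884835}{7591276760284} \approx 1.8237$)
$\frac{1}{h + n} = \frac{1}{-4452 + \frac{13844297884835}{7591276760284}} = \frac{1}{- \frac{33782519838899533}{7591276760284}} = - \frac{7591276760284}{33782519838899533}$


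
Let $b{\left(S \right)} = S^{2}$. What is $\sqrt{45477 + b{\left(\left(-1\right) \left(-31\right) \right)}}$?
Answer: $\sqrt{46438} \approx 215.49$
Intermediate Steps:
$\sqrt{45477 + b{\left(\left(-1\right) \left(-31\right) \right)}} = \sqrt{45477 + \left(\left(-1\right) \left(-31\right)\right)^{2}} = \sqrt{45477 + 31^{2}} = \sqrt{45477 + 961} = \sqrt{46438}$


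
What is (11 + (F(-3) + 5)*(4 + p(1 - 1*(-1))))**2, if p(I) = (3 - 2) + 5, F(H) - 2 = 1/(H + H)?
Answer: 56644/9 ≈ 6293.8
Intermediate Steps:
F(H) = 2 + 1/(2*H) (F(H) = 2 + 1/(H + H) = 2 + 1/(2*H))
p(I) = 6 (p(I) = 1 + 5 = 6)
(11 + (F(-3) + 5)*(4 + p(1 - 1*(-1))))**2 = (11 + ((2 + (1/2)/(-3)) + 5)*(4 + 6))**2 = (11 + ((2 + (1/2)*(-1/3)) + 5)*10)**2 = (11 + ((2 - 1/6) + 5)*10)**2 = (11 + (11/6 + 5)*10)**2 = (11 + (41/6)*10)**2 = (11 + 205/3)**2 = (238/3)**2 = 56644/9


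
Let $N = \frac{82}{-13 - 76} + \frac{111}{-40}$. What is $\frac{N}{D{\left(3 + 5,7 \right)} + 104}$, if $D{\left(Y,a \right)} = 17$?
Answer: $- \frac{13159}{430760} \approx -0.030548$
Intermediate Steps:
$N = - \frac{13159}{3560}$ ($N = \frac{82}{-89} + 111 \left(- \frac{1}{40}\right) = 82 \left(- \frac{1}{89}\right) - \frac{111}{40} = - \frac{82}{89} - \frac{111}{40} = - \frac{13159}{3560} \approx -3.6964$)
$\frac{N}{D{\left(3 + 5,7 \right)} + 104} = \frac{1}{17 + 104} \left(- \frac{13159}{3560}\right) = \frac{1}{121} \left(- \frac{13159}{3560}\right) = - \frac{13159}{430760}$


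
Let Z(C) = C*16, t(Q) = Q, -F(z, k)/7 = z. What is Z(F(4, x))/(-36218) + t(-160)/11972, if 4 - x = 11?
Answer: -7704/7742891 ≈ -0.00099498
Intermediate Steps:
x = -7 (x = 4 - 1*11 = 4 - 11 = -7)
F(z, k) = -7*z
Z(C) = 16*C
Z(F(4, x))/(-36218) + t(-160)/11972 = (16*(-7*4))/(-36218) - 160/11972 = (16*(-28))*(-1/36218) - 160*1/11972 = -448*(-1/36218) - 40/2993 = 32/2587 - 40/2993 = -7704/7742891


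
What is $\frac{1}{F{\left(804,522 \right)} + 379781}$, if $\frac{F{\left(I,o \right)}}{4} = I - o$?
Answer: $\frac{1}{380909} \approx 2.6253 \cdot 10^{-6}$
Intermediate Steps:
$F{\left(I,o \right)} = - 4 o + 4 I$ ($F{\left(I,o \right)} = 4 \left(I - o\right) = - 4 o + 4 I$)
$\frac{1}{F{\left(804,522 \right)} + 379781} = \frac{1}{\left(\left(-4\right) 522 + 4 \cdot 804\right) + 379781} = \frac{1}{\left(-2088 + 3216\right) + 379781} = \frac{1}{1128 + 379781} = \frac{1}{380909}$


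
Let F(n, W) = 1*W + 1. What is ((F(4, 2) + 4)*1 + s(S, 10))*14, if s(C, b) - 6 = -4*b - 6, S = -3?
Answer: -462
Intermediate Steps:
F(n, W) = 1 + W (F(n, W) = W + 1 = 1 + W)
s(C, b) = -4*b (s(C, b) = 6 + (-4*b - 6) = 6 + (-6 - 4*b) = -4*b)
((F(4, 2) + 4)*1 + s(S, 10))*14 = (((1 + 2) + 4)*1 - 4*10)*14 = ((3 + 4)*1 - 40)*14 = (7*1 - 40)*14 = (7 - 40)*14 = -33*14 = -462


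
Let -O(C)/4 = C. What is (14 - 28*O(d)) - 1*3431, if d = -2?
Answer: -3641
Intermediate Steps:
O(C) = -4*C
(14 - 28*O(d)) - 1*3431 = (14 - (-112)*(-2)) - 1*3431 = (14 - 28*8) - 3431 = (14 - 224) - 3431 = -210 - 3431 = -3641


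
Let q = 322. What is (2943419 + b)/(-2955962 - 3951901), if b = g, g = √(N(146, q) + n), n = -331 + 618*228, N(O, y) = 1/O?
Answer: -2943419/6907863 - √2996454214/1008547998 ≈ -0.42615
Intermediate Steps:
n = 140573 (n = -331 + 140904 = 140573)
g = √2996454214/146 (g = √(1/146 + 140573) = √(20523659/146) = √2996454214/146 ≈ 374.93)
b = √2996454214/146 ≈ 374.93
(2943419 + b)/(-2955962 - 3951901) = (2943419 + √2996454214/146)/(-2955962 - 3951901) = (2943419 + √2996454214/146)/(-6907863) = (2943419 + √2996454214/146)*(-1/6907863) = -2943419/6907863 - √2996454214/1008547998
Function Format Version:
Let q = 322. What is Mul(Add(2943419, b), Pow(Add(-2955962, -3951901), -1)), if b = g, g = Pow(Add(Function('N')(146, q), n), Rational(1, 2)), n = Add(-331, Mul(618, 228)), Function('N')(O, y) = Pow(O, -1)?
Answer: Add(Rational(-2943419, 6907863), Mul(Rational(-1, 1008547998), Pow(2996454214, Rational(1, 2)))) ≈ -0.42615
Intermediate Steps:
n = 140573 (n = Add(-331, 140904) = 140573)
g = Mul(Rational(1, 146), Pow(2996454214, Rational(1, 2))) (g = Pow(Add(Pow(146, -1), 140573), Rational(1, 2)) = Pow(Add(Rational(1, 146), 140573), Rational(1, 2)) = Pow(Rational(20523659, 146), Rational(1, 2)) = Mul(Rational(1, 146), Pow(2996454214, Rational(1, 2))) ≈ 374.93)
b = Mul(Rational(1, 146), Pow(2996454214, Rational(1, 2))) ≈ 374.93
Mul(Add(2943419, b), Pow(Add(-2955962, -3951901), -1)) = Mul(Add(2943419, Mul(Rational(1, 146), Pow(2996454214, Rational(1, 2)))), Pow(Add(-2955962, -3951901), -1)) = Mul(Add(2943419, Mul(Rational(1, 146), Pow(2996454214, Rational(1, 2)))), Pow(-6907863, -1)) = Mul(Add(2943419, Mul(Rational(1, 146), Pow(2996454214, Rational(1, 2)))), Rational(-1, 6907863)) = Add(Rational(-2943419, 6907863), Mul(Rational(-1, 1008547998), Pow(2996454214, Rational(1, 2))))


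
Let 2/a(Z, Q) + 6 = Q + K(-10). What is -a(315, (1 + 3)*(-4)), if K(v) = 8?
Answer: ⅐ ≈ 0.14286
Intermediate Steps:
a(Z, Q) = 2/(2 + Q) (a(Z, Q) = 2/(-6 + (Q + 8)) = 2/(-6 + (8 + Q)) = 2/(2 + Q))
-a(315, (1 + 3)*(-4)) = -2/(2 + (1 + 3)*(-4)) = -2/(2 + 4*(-4)) = -2/(2 - 16) = -2/(-14) = -2*(-1)/14 = -1*(-⅐) = ⅐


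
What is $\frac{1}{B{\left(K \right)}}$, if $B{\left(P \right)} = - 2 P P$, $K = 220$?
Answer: $- \frac{1}{96800} \approx -1.0331 \cdot 10^{-5}$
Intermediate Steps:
$B{\left(P \right)} = - 2 P^{2}$
$\frac{1}{B{\left(K \right)}} = \frac{1}{\left(-2\right) 220^{2}} = \frac{1}{\left(-2\right) 48400} = \frac{1}{-96800} = - \frac{1}{96800}$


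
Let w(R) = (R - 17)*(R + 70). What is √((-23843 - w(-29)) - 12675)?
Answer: 6*I*√962 ≈ 186.1*I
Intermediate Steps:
w(R) = (-17 + R)*(70 + R)
√((-23843 - w(-29)) - 12675) = √((-23843 - (-1190 + (-29)² + 53*(-29))) - 12675) = √((-23843 - (-1190 + 841 - 1537)) - 12675) = √((-23843 - 1*(-1886)) - 12675) = √((-23843 + 1886) - 12675) = √(-21957 - 12675) = √(-34632) = 6*I*√962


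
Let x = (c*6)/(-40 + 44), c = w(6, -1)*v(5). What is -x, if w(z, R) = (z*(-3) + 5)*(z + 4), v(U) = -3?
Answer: -585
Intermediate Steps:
w(z, R) = (4 + z)*(5 - 3*z) (w(z, R) = (-3*z + 5)*(4 + z) = (5 - 3*z)*(4 + z) = (4 + z)*(5 - 3*z))
c = 390 (c = (20 - 7*6 - 3*6**2)*(-3) = (20 - 42 - 3*36)*(-3) = (20 - 42 - 108)*(-3) = -130*(-3) = 390)
x = 585 (x = (390*6)/(-40 + 44) = 2340/4 = 2340*(1/4) = 585)
-x = -1*585 = -585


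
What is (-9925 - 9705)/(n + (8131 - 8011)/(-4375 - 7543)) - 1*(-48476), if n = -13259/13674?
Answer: 5469397353376/79830821 ≈ 68512.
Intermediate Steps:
n = -13259/13674 (n = -13259*1/13674 = -13259/13674 ≈ -0.96965)
(-9925 - 9705)/(n + (8131 - 8011)/(-4375 - 7543)) - 1*(-48476) = (-9925 - 9705)/(-13259/13674 + (8131 - 8011)/(-4375 - 7543)) - 1*(-48476) = -19630/(-13259/13674 + 120/(-11918)) + 48476 = -19630/(-13259/13674 + 120*(-1/11918)) + 48476 = -19630/(-13259/13674 - 60/5959) + 48476 = -19630/(-79830821/81483366) + 48476 = -19630*(-81483366/79830821) + 48476 = 1599518474580/79830821 + 48476 = 5469397353376/79830821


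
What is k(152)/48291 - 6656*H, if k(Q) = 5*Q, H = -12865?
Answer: 4135131287800/48291 ≈ 8.5629e+7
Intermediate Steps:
k(152)/48291 - 6656*H = (5*152)/48291 - 6656/(1/(-12865)) = 760*(1/48291) - 6656/(-1/12865) = 760/48291 - 6656*(-12865) = 760/48291 + 85629440 = 4135131287800/48291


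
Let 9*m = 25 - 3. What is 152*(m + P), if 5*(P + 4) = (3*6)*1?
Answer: 13984/45 ≈ 310.76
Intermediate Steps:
m = 22/9 (m = (25 - 3)/9 = (⅑)*22 = 22/9 ≈ 2.4444)
P = -⅖ (P = -4 + ((3*6)*1)/5 = -4 + (18*1)/5 = -4 + (⅕)*18 = -4 + 18/5 = -⅖ ≈ -0.40000)
152*(m + P) = 152*(22/9 - ⅖) = 152*(92/45) = 13984/45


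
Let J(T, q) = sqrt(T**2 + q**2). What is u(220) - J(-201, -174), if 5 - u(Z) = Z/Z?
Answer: 4 - 3*sqrt(7853) ≈ -261.85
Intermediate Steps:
u(Z) = 4 (u(Z) = 5 - Z/Z = 5 - 1*1 = 5 - 1 = 4)
u(220) - J(-201, -174) = 4 - sqrt((-201)**2 + (-174)**2) = 4 - sqrt(40401 + 30276) = 4 - sqrt(70677) = 4 - 3*sqrt(7853)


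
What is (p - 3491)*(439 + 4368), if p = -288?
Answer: -18165653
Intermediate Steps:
(p - 3491)*(439 + 4368) = (-288 - 3491)*(439 + 4368) = -3779*4807 = -18165653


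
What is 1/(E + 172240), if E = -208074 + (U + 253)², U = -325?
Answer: -1/30650 ≈ -3.2626e-5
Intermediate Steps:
E = -202890 (E = -208074 + (-325 + 253)² = -208074 + (-72)² = -208074 + 5184 = -202890)
1/(E + 172240) = 1/(-202890 + 172240) = 1/(-30650) = -1/30650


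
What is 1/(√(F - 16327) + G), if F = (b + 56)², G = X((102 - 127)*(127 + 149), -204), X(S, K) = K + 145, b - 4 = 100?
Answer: 59/5792 + √9273/5792 ≈ 0.026812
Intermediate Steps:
b = 104 (b = 4 + 100 = 104)
X(S, K) = 145 + K
G = -59 (G = 145 - 204 = -59)
F = 25600 (F = (104 + 56)² = 160² = 25600)
1/(√(F - 16327) + G) = 1/(√(25600 - 16327) - 59) = 1/(√9273 - 59) = 1/(-59 + √9273)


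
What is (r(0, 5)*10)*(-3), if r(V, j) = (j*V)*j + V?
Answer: 0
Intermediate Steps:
r(V, j) = V + V*j² (r(V, j) = (V*j)*j + V = V*j² + V = V + V*j²)
(r(0, 5)*10)*(-3) = ((0*(1 + 5²))*10)*(-3) = ((0*(1 + 25))*10)*(-3) = ((0*26)*10)*(-3) = (0*10)*(-3) = 0*(-3) = 0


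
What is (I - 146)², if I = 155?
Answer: 81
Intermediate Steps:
(I - 146)² = (155 - 146)² = 9² = 81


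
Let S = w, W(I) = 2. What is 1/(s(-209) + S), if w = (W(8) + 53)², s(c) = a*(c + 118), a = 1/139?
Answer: 139/420384 ≈ 0.00033065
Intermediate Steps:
a = 1/139 ≈ 0.0071942
s(c) = 118/139 + c/139 (s(c) = (c + 118)/139 = (118 + c)/139 = 118/139 + c/139)
w = 3025 (w = (2 + 53)² = 55² = 3025)
S = 3025
1/(s(-209) + S) = 1/((118/139 + (1/139)*(-209)) + 3025) = 1/((118/139 - 209/139) + 3025) = 1/(-91/139 + 3025) = 1/(420384/139) = 139/420384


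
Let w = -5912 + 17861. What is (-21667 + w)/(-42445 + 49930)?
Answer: -9718/7485 ≈ -1.2983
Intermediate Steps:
w = 11949
(-21667 + w)/(-42445 + 49930) = (-21667 + 11949)/(-42445 + 49930) = -9718/7485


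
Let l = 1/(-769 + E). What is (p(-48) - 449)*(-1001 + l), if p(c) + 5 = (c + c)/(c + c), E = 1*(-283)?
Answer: 477033009/1052 ≈ 4.5345e+5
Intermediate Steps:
E = -283
l = -1/1052 (l = 1/(-769 - 283) = 1/(-1052) = -1/1052 ≈ -0.00095057)
p(c) = -4 (p(c) = -5 + (c + c)/(c + c) = -5 + (2*c)/((2*c)) = -5 + (2*c)*(1/(2*c)) = -5 + 1 = -4)
(p(-48) - 449)*(-1001 + l) = (-4 - 449)*(-1001 - 1/1052) = -453*(-1053053/1052) = 477033009/1052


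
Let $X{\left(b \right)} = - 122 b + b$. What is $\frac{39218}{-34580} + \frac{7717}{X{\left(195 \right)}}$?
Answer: $- \frac{9170789}{6276270} \approx -1.4612$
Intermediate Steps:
$X{\left(b \right)} = - 121 b$
$\frac{39218}{-34580} + \frac{7717}{X{\left(195 \right)}} = \frac{39218}{-34580} + \frac{7717}{\left(-121\right) 195} = 39218 \left(- \frac{1}{34580}\right) + \frac{7717}{-23595} = - \frac{19609}{17290} + 7717 \left(- \frac{1}{23595}\right) = - \frac{19609}{17290} - \frac{7717}{23595} = - \frac{9170789}{6276270}$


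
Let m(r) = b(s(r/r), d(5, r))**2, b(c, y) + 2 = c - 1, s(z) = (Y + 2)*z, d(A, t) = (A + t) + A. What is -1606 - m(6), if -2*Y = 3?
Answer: -6449/4 ≈ -1612.3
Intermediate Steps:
Y = -3/2 (Y = -1/2*3 = -3/2 ≈ -1.5000)
d(A, t) = t + 2*A
s(z) = z/2 (s(z) = (-3/2 + 2)*z = z/2)
b(c, y) = -3 + c (b(c, y) = -2 + (c - 1) = -2 + (-1 + c) = -3 + c)
m(r) = 25/4 (m(r) = (-3 + (r/r)/2)**2 = (-3 + (1/2)*1)**2 = (-3 + 1/2)**2 = (-5/2)**2 = 25/4)
-1606 - m(6) = -1606 - 1*25/4 = -1606 - 25/4 = -6449/4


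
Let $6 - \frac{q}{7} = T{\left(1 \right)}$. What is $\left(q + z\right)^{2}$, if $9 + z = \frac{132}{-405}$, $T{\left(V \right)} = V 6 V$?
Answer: $\frac{1585081}{18225} \approx 86.973$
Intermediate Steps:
$T{\left(V \right)} = 6 V^{2}$ ($T{\left(V \right)} = 6 V V = 6 V^{2}$)
$z = - \frac{1259}{135}$ ($z = -9 + \frac{132}{-405} = -9 + 132 \left(- \frac{1}{405}\right) = -9 - \frac{44}{135} = - \frac{1259}{135} \approx -9.3259$)
$q = 0$ ($q = 42 - 7 \cdot 6 \cdot 1^{2} = 42 - 7 \cdot 6 \cdot 1 = 42 - 42 = 0$)
$\left(q + z\right)^{2} = \left(0 - \frac{1259}{135}\right)^{2} = \left(- \frac{1259}{135}\right)^{2} = \frac{1585081}{18225}$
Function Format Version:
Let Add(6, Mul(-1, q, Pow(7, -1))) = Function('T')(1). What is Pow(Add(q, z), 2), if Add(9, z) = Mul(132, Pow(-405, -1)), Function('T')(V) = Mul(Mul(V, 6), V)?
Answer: Rational(1585081, 18225) ≈ 86.973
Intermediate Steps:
Function('T')(V) = Mul(6, Pow(V, 2)) (Function('T')(V) = Mul(Mul(6, V), V) = Mul(6, Pow(V, 2)))
z = Rational(-1259, 135) (z = Add(-9, Mul(132, Pow(-405, -1))) = Add(-9, Mul(132, Rational(-1, 405))) = Add(-9, Rational(-44, 135)) = Rational(-1259, 135) ≈ -9.3259)
q = 0 (q = Add(42, Mul(-7, Mul(6, Pow(1, 2)))) = Add(42, Mul(-7, Mul(6, 1))) = Add(42, Mul(-7, 6)) = Add(42, -42) = 0)
Pow(Add(q, z), 2) = Pow(Add(0, Rational(-1259, 135)), 2) = Pow(Rational(-1259, 135), 2) = Rational(1585081, 18225)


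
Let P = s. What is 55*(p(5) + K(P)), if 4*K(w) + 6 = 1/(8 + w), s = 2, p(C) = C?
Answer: 1551/8 ≈ 193.88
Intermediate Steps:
P = 2
K(w) = -3/2 + 1/(4*(8 + w))
55*(p(5) + K(P)) = 55*(5 + (-47 - 6*2)/(4*(8 + 2))) = 55*(5 + (¼)*(-47 - 12)/10) = 55*(5 + (¼)*(⅒)*(-59)) = 55*(5 - 59/40) = 55*(141/40) = 1551/8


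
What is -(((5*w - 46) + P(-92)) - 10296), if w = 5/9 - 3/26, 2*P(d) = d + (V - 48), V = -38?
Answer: 2440339/234 ≈ 10429.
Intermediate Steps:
P(d) = -43 + d/2 (P(d) = (d + (-38 - 48))/2 = (d - 86)/2 = (-86 + d)/2 = -43 + d/2)
w = 103/234 (w = 5*(1/9) - 3*1/26 = 5/9 - 3/26 = 103/234 ≈ 0.44017)
-(((5*w - 46) + P(-92)) - 10296) = -(((5*(103/234) - 46) + (-43 + (1/2)*(-92))) - 10296) = -(((515/234 - 46) + (-43 - 46)) - 10296) = -((-10249/234 - 89) - 10296) = -(-31075/234 - 10296) = -1*(-2440339/234) = 2440339/234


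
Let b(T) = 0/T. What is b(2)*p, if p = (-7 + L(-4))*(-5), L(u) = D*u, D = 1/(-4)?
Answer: 0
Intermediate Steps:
D = -1/4 ≈ -0.25000
b(T) = 0
L(u) = -u/4
p = 30 (p = (-7 - 1/4*(-4))*(-5) = (-7 + 1)*(-5) = -6*(-5) = 30)
b(2)*p = 0*30 = 0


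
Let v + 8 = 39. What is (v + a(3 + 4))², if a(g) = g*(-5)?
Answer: 16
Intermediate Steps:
a(g) = -5*g
v = 31 (v = -8 + 39 = 31)
(v + a(3 + 4))² = (31 - 5*(3 + 4))² = (31 - 5*7)² = (31 - 35)² = (-4)² = 16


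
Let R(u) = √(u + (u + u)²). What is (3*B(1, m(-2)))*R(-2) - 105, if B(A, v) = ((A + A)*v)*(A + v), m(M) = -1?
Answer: -105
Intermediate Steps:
B(A, v) = 2*A*v*(A + v) (B(A, v) = ((2*A)*v)*(A + v) = (2*A*v)*(A + v) = 2*A*v*(A + v))
R(u) = √(u + 4*u²) (R(u) = √(u + (2*u)²) = √(u + 4*u²))
(3*B(1, m(-2)))*R(-2) - 105 = (3*(2*1*(-1)*(1 - 1)))*√(-2*(1 + 4*(-2))) - 105 = (3*(2*1*(-1)*0))*√(-2*(1 - 8)) - 105 = (3*0)*√(-2*(-7)) - 105 = 0*√14 - 105 = 0 - 105 = -105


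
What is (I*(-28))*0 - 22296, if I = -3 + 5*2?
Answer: -22296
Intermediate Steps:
I = 7 (I = -3 + 10 = 7)
(I*(-28))*0 - 22296 = (7*(-28))*0 - 22296 = -196*0 - 22296 = 0 - 22296 = -22296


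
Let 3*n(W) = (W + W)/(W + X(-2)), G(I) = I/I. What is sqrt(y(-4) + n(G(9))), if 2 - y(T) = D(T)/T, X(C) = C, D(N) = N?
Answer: sqrt(3)/3 ≈ 0.57735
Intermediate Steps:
G(I) = 1
y(T) = 1 (y(T) = 2 - T/T = 2 - 1*1 = 2 - 1 = 1)
n(W) = 2*W/(3*(-2 + W)) (n(W) = ((W + W)/(W - 2))/3 = ((2*W)/(-2 + W))/3 = (2*W/(-2 + W))/3 = 2*W/(3*(-2 + W)))
sqrt(y(-4) + n(G(9))) = sqrt(1 + (2/3)*1/(-2 + 1)) = sqrt(1 + (2/3)*1/(-1)) = sqrt(1 + (2/3)*1*(-1)) = sqrt(1 - 2/3) = sqrt(1/3) = sqrt(3)/3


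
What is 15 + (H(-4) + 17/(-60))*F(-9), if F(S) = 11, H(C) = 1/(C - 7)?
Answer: 653/60 ≈ 10.883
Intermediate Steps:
H(C) = 1/(-7 + C)
15 + (H(-4) + 17/(-60))*F(-9) = 15 + (1/(-7 - 4) + 17/(-60))*11 = 15 + (1/(-11) + 17*(-1/60))*11 = 15 + (-1/11 - 17/60)*11 = 15 - 247/660*11 = 15 - 247/60 = 653/60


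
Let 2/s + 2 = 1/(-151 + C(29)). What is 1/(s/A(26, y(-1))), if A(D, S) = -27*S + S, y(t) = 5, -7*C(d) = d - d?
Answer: 19695/151 ≈ 130.43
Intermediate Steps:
C(d) = 0 (C(d) = -(d - d)/7 = -1/7*0 = 0)
A(D, S) = -26*S
s = -302/303 (s = 2/(-2 + 1/(-151 + 0)) = 2/(-2 + 1/(-151)) = 2/(-2 - 1/151) = 2/(-303/151) = 2*(-151/303) = -302/303 ≈ -0.99670)
1/(s/A(26, y(-1))) = 1/(-302/(303*((-26*5)))) = 1/(-302/303/(-130)) = 1/(-302/303*(-1/130)) = 1/(151/19695) = 19695/151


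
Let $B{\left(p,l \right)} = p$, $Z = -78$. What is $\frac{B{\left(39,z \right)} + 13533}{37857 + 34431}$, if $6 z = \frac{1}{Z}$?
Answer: $\frac{377}{2008} \approx 0.18775$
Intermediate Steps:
$z = - \frac{1}{468}$ ($z = \frac{1}{6 \left(-78\right)} = \frac{1}{6} \left(- \frac{1}{78}\right) = - \frac{1}{468} \approx -0.0021368$)
$\frac{B{\left(39,z \right)} + 13533}{37857 + 34431} = \frac{39 + 13533}{37857 + 34431} = \frac{13572}{72288} = 13572 \cdot \frac{1}{72288} = \frac{377}{2008}$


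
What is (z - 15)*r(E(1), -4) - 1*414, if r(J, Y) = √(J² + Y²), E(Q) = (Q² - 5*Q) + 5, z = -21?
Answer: -414 - 36*√17 ≈ -562.43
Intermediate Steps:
E(Q) = 5 + Q² - 5*Q
(z - 15)*r(E(1), -4) - 1*414 = (-21 - 15)*√((5 + 1² - 5*1)² + (-4)²) - 1*414 = -36*√((5 + 1 - 5)² + 16) - 414 = -36*√(1² + 16) - 414 = -36*√(1 + 16) - 414 = -36*√17 - 414 = -414 - 36*√17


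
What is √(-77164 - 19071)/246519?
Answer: I*√96235/246519 ≈ 0.0012584*I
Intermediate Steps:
√(-77164 - 19071)/246519 = √(-96235)*(1/246519) = (I*√96235)*(1/246519) = I*√96235/246519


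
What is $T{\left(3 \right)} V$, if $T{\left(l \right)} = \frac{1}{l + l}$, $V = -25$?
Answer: $- \frac{25}{6} \approx -4.1667$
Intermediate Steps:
$T{\left(l \right)} = \frac{1}{2 l}$
$T{\left(3 \right)} V = \frac{1}{2 \cdot 3} \left(-25\right) = \frac{1}{2} \cdot \frac{1}{3} \left(-25\right) = \frac{1}{6} \left(-25\right) = - \frac{25}{6}$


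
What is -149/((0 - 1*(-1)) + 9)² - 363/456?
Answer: -8687/3800 ≈ -2.2861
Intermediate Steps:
-149/((0 - 1*(-1)) + 9)² - 363/456 = -149/((0 + 1) + 9)² - 363*1/456 = -149/(1 + 9)² - 121/152 = -149/(10²) - 121/152 = -149/100 - 121/152 = -8687/3800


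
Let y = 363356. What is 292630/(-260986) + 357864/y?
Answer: -1616421547/11853853627 ≈ -0.13636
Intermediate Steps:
292630/(-260986) + 357864/y = 292630/(-260986) + 357864/363356 = 292630*(-1/260986) + 357864*(1/363356) = -146315/130493 + 89466/90839 = -1616421547/11853853627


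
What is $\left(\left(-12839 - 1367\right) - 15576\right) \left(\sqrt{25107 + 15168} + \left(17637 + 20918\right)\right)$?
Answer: $-1148245010 - 446730 \sqrt{179} \approx -1.1542 \cdot 10^{9}$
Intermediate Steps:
$\left(\left(-12839 - 1367\right) - 15576\right) \left(\sqrt{25107 + 15168} + \left(17637 + 20918\right)\right) = \left(\left(-12839 - 1367\right) - 15576\right) \left(\sqrt{40275} + 38555\right) = \left(-14206 - 15576\right) \left(15 \sqrt{179} + 38555\right) = - 29782 \left(38555 + 15 \sqrt{179}\right) = -1148245010 - 446730 \sqrt{179}$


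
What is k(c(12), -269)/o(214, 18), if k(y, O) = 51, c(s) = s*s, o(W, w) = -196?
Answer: -51/196 ≈ -0.26020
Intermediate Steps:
c(s) = s²
k(c(12), -269)/o(214, 18) = 51/(-196) = 51*(-1/196) = -51/196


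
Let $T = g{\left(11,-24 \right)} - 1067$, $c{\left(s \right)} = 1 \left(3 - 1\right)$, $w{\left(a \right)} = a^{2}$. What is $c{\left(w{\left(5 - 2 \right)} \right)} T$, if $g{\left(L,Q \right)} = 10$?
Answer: $-2114$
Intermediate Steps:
$c{\left(s \right)} = 2$ ($c{\left(s \right)} = 1 \cdot 2 = 2$)
$T = -1057$ ($T = 10 - 1067 = -1057$)
$c{\left(w{\left(5 - 2 \right)} \right)} T = 2 \left(-1057\right) = -2114$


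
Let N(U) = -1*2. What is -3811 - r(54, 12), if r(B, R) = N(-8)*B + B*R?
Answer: -4351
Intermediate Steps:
N(U) = -2
r(B, R) = -2*B + B*R
-3811 - r(54, 12) = -3811 - 54*(-2 + 12) = -3811 - 54*10 = -3811 - 1*540 = -3811 - 540 = -4351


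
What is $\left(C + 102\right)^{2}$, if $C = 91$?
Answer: $37249$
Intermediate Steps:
$\left(C + 102\right)^{2} = \left(91 + 102\right)^{2} = 193^{2} = 37249$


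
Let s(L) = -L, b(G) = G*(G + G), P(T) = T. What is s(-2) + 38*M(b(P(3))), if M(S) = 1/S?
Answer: 37/9 ≈ 4.1111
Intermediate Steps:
b(G) = 2*G² (b(G) = G*(2*G) = 2*G²)
s(-2) + 38*M(b(P(3))) = -1*(-2) + 38/((2*3²)) = 2 + 38/((2*9)) = 2 + 38/18 = 2 + 38*(1/18) = 2 + 19/9 = 37/9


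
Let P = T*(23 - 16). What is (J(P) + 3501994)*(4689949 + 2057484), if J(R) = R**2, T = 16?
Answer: 23714109680954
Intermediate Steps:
P = 112 (P = 16*(23 - 16) = 16*7 = 112)
(J(P) + 3501994)*(4689949 + 2057484) = (112**2 + 3501994)*(4689949 + 2057484) = (12544 + 3501994)*6747433 = 3514538*6747433 = 23714109680954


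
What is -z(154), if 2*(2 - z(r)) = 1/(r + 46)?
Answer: -799/400 ≈ -1.9975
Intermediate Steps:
z(r) = 2 - 1/(2*(46 + r)) (z(r) = 2 - 1/(2*(r + 46)) = 2 - 1/(2*(46 + r)))
-z(154) = -(183 + 4*154)/(2*(46 + 154)) = -(183 + 616)/(2*200) = -799/(2*200) = -1*799/400 = -799/400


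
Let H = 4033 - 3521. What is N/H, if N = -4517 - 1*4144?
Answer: -8661/512 ≈ -16.916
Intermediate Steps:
H = 512
N = -8661 (N = -4517 - 4144 = -8661)
N/H = -8661/512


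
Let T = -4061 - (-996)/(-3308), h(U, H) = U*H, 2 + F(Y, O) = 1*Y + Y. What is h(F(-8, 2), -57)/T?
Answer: -424251/1679348 ≈ -0.25263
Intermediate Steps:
F(Y, O) = -2 + 2*Y (F(Y, O) = -2 + (1*Y + Y) = -2 + (Y + Y) = -2 + 2*Y)
h(U, H) = H*U
T = -3358696/827 (T = -4061 - (-996)*(-1)/3308 = -4061 - 1*249/827 = -4061 - 249/827 = -3358696/827 ≈ -4061.3)
h(F(-8, 2), -57)/T = (-57*(-2 + 2*(-8)))/(-3358696/827) = -57*(-2 - 16)*(-827/3358696) = -57*(-18)*(-827/3358696) = 1026*(-827/3358696) = -424251/1679348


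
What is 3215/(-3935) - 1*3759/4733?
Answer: -6001652/3724871 ≈ -1.6112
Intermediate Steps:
3215/(-3935) - 1*3759/4733 = 3215*(-1/3935) - 3759*1/4733 = -643/787 - 3759/4733 = -6001652/3724871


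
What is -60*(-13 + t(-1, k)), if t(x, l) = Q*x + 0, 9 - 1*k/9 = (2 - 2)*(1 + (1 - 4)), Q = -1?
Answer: 720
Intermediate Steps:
k = 81 (k = 81 - 9*(2 - 2)*(1 + (1 - 4)) = 81 - 0*(1 - 3) = 81 - 0*(-2) = 81 - 9*0 = 81 + 0 = 81)
t(x, l) = -x (t(x, l) = -x + 0 = -x)
-60*(-13 + t(-1, k)) = -60*(-13 - 1*(-1)) = -60*(-13 + 1) = -60*(-12) = 720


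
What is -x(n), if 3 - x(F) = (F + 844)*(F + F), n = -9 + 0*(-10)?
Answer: -15033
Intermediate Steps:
n = -9 (n = -9 + 0 = -9)
x(F) = 3 - 2*F*(844 + F) (x(F) = 3 - (F + 844)*(F + F) = 3 - (844 + F)*2*F = 3 - 2*F*(844 + F))
-x(n) = -(3 - 1688*(-9) - 2*(-9)**2) = -(3 + 15192 - 2*81) = -(3 + 15192 - 162) = -1*15033 = -15033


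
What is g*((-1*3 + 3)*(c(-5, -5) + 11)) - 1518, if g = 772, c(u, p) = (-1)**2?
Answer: -1518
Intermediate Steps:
c(u, p) = 1
g*((-1*3 + 3)*(c(-5, -5) + 11)) - 1518 = 772*((-1*3 + 3)*(1 + 11)) - 1518 = 772*((-3 + 3)*12) - 1518 = 772*(0*12) - 1518 = 772*0 - 1518 = 0 - 1518 = -1518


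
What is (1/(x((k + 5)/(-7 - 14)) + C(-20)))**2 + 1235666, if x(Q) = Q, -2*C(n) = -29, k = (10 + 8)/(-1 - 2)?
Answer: 461300068550/373321 ≈ 1.2357e+6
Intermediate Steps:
k = -6 (k = 18/(-3) = 18*(-1/3) = -6)
C(n) = 29/2 (C(n) = -1/2*(-29) = 29/2)
(1/(x((k + 5)/(-7 - 14)) + C(-20)))**2 + 1235666 = (1/((-6 + 5)/(-7 - 14) + 29/2))**2 + 1235666 = (1/(-1/(-21) + 29/2))**2 + 1235666 = (1/(-1*(-1/21) + 29/2))**2 + 1235666 = (1/(1/21 + 29/2))**2 + 1235666 = (1/(611/42))**2 + 1235666 = (42/611)**2 + 1235666 = 1764/373321 + 1235666 = 461300068550/373321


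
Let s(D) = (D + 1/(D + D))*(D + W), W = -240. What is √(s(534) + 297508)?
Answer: √14400513458/178 ≈ 674.17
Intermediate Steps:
s(D) = (-240 + D)*(D + 1/(2*D)) (s(D) = (D + 1/(D + D))*(D - 240) = (D + 1/(2*D))*(-240 + D) = (-240 + D)*(D + 1/(2*D)))
√(s(534) + 297508) = √((½ + 534² - 240*534 - 120/534) + 297508) = √((½ + 285156 - 128160 - 120*1/534) + 297508) = √((½ + 285156 - 128160 - 20/89) + 297508) = √(27945337/178 + 297508) = √(80901761/178) = √14400513458/178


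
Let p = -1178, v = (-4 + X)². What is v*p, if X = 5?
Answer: -1178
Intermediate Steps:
v = 1 (v = (-4 + 5)² = 1² = 1)
v*p = 1*(-1178) = -1178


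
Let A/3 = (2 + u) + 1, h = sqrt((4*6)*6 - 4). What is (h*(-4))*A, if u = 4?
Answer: -168*sqrt(35) ≈ -993.90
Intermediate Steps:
h = 2*sqrt(35) (h = sqrt(24*6 - 4) = sqrt(144 - 4) = sqrt(140) = 2*sqrt(35) ≈ 11.832)
A = 21 (A = 3*((2 + 4) + 1) = 3*(6 + 1) = 3*7 = 21)
(h*(-4))*A = ((2*sqrt(35))*(-4))*21 = -8*sqrt(35)*21 = -168*sqrt(35)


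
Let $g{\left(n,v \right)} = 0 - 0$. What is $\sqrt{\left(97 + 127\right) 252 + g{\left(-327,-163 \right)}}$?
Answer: $168 \sqrt{2} \approx 237.59$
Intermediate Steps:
$g{\left(n,v \right)} = 0$ ($g{\left(n,v \right)} = 0 + 0 = 0$)
$\sqrt{\left(97 + 127\right) 252 + g{\left(-327,-163 \right)}} = \sqrt{\left(97 + 127\right) 252 + 0} = \sqrt{224 \cdot 252 + 0} = \sqrt{56448 + 0} = \sqrt{56448} = 168 \sqrt{2}$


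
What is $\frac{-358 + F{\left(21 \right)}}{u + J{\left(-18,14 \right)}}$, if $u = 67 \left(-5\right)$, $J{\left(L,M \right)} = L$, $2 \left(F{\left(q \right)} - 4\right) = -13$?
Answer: $\frac{721}{706} \approx 1.0212$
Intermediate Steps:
$F{\left(q \right)} = - \frac{5}{2}$ ($F{\left(q \right)} = 4 + \frac{1}{2} \left(-13\right) = 4 - \frac{13}{2} = - \frac{5}{2}$)
$u = -335$
$\frac{-358 + F{\left(21 \right)}}{u + J{\left(-18,14 \right)}} = \frac{-358 - \frac{5}{2}}{-335 - 18} = - \frac{721}{2 \left(-353\right)} = \left(- \frac{721}{2}\right) \left(- \frac{1}{353}\right) = \frac{721}{706}$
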